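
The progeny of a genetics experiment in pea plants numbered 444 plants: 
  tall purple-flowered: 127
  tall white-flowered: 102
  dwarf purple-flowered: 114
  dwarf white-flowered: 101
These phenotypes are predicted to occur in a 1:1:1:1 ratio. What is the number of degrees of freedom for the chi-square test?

3

A goodness-of-fit test with 4 phenotype classes has df = 4 − 1 = 3.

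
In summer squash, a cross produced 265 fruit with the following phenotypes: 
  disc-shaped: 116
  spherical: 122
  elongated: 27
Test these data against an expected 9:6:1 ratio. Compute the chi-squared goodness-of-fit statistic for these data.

The 9:6:1 ratio has 16 parts, so with N = 265 the expected counts are:
  disc-shaped: 265 × 9/16 = 149.0625
  spherical: 265 × 6/16 = 99.375
  elongated: 265 × 1/16 = 16.5625
χ² = Σ (O − E)² / E
  disc-shaped: (116 − 149.0625)² / 149.0625 = 7.3334
  spherical: (122 − 99.375)² / 99.375 = 5.1511
  elongated: (27 − 16.5625)² / 16.5625 = 6.5776
χ² = 7.3334 + 5.1511 + 6.5776 = 19.0621 ≈ 19.062

19.062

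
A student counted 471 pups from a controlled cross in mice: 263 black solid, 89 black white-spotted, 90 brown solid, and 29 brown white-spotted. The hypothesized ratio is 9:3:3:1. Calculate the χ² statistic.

0.058

Under the 9:3:3:1 hypothesis (Σ ratio = 16, N = 471):
  black solid: 471 × 9/16 = 264.9375
  black white-spotted: 471 × 3/16 = 88.3125
  brown solid: 471 × 3/16 = 88.3125
  brown white-spotted: 471 × 1/16 = 29.4375
χ² = Σ (O − E)² / E
  black solid: (263 − 264.9375)² / 264.9375 = 0.0142
  black white-spotted: (89 − 88.3125)² / 88.3125 = 0.0054
  brown solid: (90 − 88.3125)² / 88.3125 = 0.0322
  brown white-spotted: (29 − 29.4375)² / 29.4375 = 0.0065
χ² = 0.0142 + 0.0054 + 0.0322 + 0.0065 = 0.0583 ≈ 0.058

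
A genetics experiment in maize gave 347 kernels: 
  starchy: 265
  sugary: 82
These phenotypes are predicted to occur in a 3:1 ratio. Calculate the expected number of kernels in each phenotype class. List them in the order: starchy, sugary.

Expected counts for N = 347 under a 3:1 ratio (total parts = 4):
  starchy: 347 × 3/4 = 260.25
  sugary: 347 × 1/4 = 86.75

260.25, 86.75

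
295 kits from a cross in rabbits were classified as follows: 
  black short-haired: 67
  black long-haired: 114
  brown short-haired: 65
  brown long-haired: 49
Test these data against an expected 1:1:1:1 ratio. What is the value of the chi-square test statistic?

Expected counts for N = 295 under a 1:1:1:1 ratio (total parts = 4):
  black short-haired: 295 × 1/4 = 73.75
  black long-haired: 295 × 1/4 = 73.75
  brown short-haired: 295 × 1/4 = 73.75
  brown long-haired: 295 × 1/4 = 73.75
χ² = Σ (O − E)² / E
  black short-haired: (67 − 73.75)² / 73.75 = 0.6178
  black long-haired: (114 − 73.75)² / 73.75 = 21.9669
  brown short-haired: (65 − 73.75)² / 73.75 = 1.0381
  brown long-haired: (49 − 73.75)² / 73.75 = 8.3059
χ² = 0.6178 + 21.9669 + 1.0381 + 8.3059 = 31.9287 ≈ 31.929

31.929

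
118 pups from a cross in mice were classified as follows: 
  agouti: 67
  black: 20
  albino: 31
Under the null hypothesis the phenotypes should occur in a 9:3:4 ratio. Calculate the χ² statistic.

0.286

Total ratio parts = 16. Expected numbers out of 118:
  agouti: 118 × 9/16 = 66.375
  black: 118 × 3/16 = 22.125
  albino: 118 × 4/16 = 29.5
χ² = Σ (O − E)² / E
  agouti: (67 − 66.375)² / 66.375 = 0.0059
  black: (20 − 22.125)² / 22.125 = 0.2041
  albino: (31 − 29.5)² / 29.5 = 0.0763
χ² = 0.0059 + 0.2041 + 0.0763 = 0.2863 ≈ 0.286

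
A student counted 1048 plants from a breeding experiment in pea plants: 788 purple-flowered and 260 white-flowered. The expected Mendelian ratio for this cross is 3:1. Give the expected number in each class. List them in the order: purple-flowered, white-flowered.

786, 262

The 3:1 ratio has 4 parts, so with N = 1048 the expected counts are:
  purple-flowered: 1048 × 3/4 = 786
  white-flowered: 1048 × 1/4 = 262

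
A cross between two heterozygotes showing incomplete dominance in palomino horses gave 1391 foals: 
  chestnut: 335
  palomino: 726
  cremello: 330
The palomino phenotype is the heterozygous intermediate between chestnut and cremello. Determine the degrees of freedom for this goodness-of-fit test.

2

With incomplete dominance, a heterozygote × heterozygote cross gives a 1:2:1 phenotypic ratio.
A goodness-of-fit test with 3 phenotype classes has df = 3 − 1 = 2.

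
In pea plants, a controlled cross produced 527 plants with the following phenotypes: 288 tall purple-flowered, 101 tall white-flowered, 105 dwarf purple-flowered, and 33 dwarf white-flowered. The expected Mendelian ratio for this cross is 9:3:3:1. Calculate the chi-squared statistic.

The 9:3:3:1 ratio has 16 parts, so with N = 527 the expected counts are:
  tall purple-flowered: 527 × 9/16 = 296.4375
  tall white-flowered: 527 × 3/16 = 98.8125
  dwarf purple-flowered: 527 × 3/16 = 98.8125
  dwarf white-flowered: 527 × 1/16 = 32.9375
χ² = Σ (O − E)² / E
  tall purple-flowered: (288 − 296.4375)² / 296.4375 = 0.2402
  tall white-flowered: (101 − 98.8125)² / 98.8125 = 0.0484
  dwarf purple-flowered: (105 − 98.8125)² / 98.8125 = 0.3875
  dwarf white-flowered: (33 − 32.9375)² / 32.9375 = 0.0001
χ² = 0.2402 + 0.0484 + 0.3875 + 0.0001 = 0.6762 ≈ 0.676

0.676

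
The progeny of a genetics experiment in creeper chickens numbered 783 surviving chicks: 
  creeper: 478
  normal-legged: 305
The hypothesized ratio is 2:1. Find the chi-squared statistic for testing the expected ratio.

Total ratio parts = 3. Expected numbers out of 783:
  creeper: 783 × 2/3 = 522
  normal-legged: 783 × 1/3 = 261
χ² = Σ (O − E)² / E
  creeper: (478 − 522)² / 522 = 3.7088
  normal-legged: (305 − 261)² / 261 = 7.4176
χ² = 3.7088 + 7.4176 = 11.1264 ≈ 11.126

11.126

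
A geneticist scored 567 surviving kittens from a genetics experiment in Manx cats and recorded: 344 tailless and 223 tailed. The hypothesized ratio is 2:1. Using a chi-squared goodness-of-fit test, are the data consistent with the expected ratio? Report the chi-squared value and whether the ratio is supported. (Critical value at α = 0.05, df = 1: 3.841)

Under the 2:1 hypothesis (Σ ratio = 3, N = 567):
  tailless: 567 × 2/3 = 378
  tailed: 567 × 1/3 = 189
χ² = Σ (O − E)² / E
  tailless: (344 − 378)² / 378 = 3.0582
  tailed: (223 − 189)² / 189 = 6.1164
χ² = 3.0582 + 6.1164 = 9.1746 ≈ 9.175
Degrees of freedom = 2 − 1 = 1; critical value at α = 0.05 is 3.841.
Since 9.175 > 3.841, we reject the null hypothesis — the data do not fit the 2:1 ratio.

9.175; not consistent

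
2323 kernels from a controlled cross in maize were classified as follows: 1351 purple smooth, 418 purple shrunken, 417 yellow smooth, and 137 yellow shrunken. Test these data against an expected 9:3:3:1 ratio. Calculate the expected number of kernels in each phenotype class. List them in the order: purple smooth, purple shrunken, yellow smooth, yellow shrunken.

1306.6875, 435.5625, 435.5625, 145.1875

Under the 9:3:3:1 hypothesis (Σ ratio = 16, N = 2323):
  purple smooth: 2323 × 9/16 = 1306.6875
  purple shrunken: 2323 × 3/16 = 435.5625
  yellow smooth: 2323 × 3/16 = 435.5625
  yellow shrunken: 2323 × 1/16 = 145.1875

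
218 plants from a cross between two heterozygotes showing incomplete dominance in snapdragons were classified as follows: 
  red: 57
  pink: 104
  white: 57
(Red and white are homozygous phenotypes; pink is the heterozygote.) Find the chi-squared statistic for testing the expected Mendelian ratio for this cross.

With incomplete dominance, a heterozygote × heterozygote cross gives a 1:2:1 phenotypic ratio.
Expected counts for N = 218 under a 1:2:1 ratio (total parts = 4):
  red: 218 × 1/4 = 54.5
  pink: 218 × 2/4 = 109
  white: 218 × 1/4 = 54.5
χ² = Σ (O − E)² / E
  red: (57 − 54.5)² / 54.5 = 0.1147
  pink: (104 − 109)² / 109 = 0.2294
  white: (57 − 54.5)² / 54.5 = 0.1147
χ² = 0.1147 + 0.2294 + 0.1147 = 0.4588 ≈ 0.459

0.459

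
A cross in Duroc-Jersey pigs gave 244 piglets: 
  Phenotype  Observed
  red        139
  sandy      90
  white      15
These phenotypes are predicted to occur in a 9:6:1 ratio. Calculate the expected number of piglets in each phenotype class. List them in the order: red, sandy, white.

Expected counts for N = 244 under a 9:6:1 ratio (total parts = 16):
  red: 244 × 9/16 = 137.25
  sandy: 244 × 6/16 = 91.5
  white: 244 × 1/16 = 15.25

137.25, 91.5, 15.25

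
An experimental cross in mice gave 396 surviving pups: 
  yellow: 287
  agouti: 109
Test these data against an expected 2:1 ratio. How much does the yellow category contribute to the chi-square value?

Under the 2:1 hypothesis (Σ ratio = 3, N = 396):
  yellow: 396 × 2/3 = 264
  agouti: 396 × 1/3 = 132
Contribution of yellow: (287 − 264)² / 264 = 2.0038

2.004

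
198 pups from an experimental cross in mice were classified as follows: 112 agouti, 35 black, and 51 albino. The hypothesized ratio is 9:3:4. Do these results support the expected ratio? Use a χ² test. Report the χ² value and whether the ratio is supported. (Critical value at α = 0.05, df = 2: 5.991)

The 9:3:4 ratio has 16 parts, so with N = 198 the expected counts are:
  agouti: 198 × 9/16 = 111.375
  black: 198 × 3/16 = 37.125
  albino: 198 × 4/16 = 49.5
χ² = Σ (O − E)² / E
  agouti: (112 − 111.375)² / 111.375 = 0.0035
  black: (35 − 37.125)² / 37.125 = 0.1216
  albino: (51 − 49.5)² / 49.5 = 0.0455
χ² = 0.0035 + 0.1216 + 0.0455 = 0.1706 ≈ 0.171
Degrees of freedom = 3 − 1 = 2; critical value at α = 0.05 is 5.991.
Since 0.171 < 5.991, we fail to reject the null hypothesis — the data are consistent with the 9:3:4 ratio.

0.171; consistent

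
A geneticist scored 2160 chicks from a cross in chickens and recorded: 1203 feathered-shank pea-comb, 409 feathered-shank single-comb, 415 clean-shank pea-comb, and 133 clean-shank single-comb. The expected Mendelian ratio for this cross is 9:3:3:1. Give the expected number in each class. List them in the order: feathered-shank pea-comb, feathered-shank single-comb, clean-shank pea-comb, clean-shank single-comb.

The 9:3:3:1 ratio has 16 parts, so with N = 2160 the expected counts are:
  feathered-shank pea-comb: 2160 × 9/16 = 1215
  feathered-shank single-comb: 2160 × 3/16 = 405
  clean-shank pea-comb: 2160 × 3/16 = 405
  clean-shank single-comb: 2160 × 1/16 = 135

1215, 405, 405, 135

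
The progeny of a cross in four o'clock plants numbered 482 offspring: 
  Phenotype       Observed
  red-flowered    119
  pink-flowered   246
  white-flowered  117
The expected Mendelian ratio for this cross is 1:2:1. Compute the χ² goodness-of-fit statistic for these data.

Under the 1:2:1 hypothesis (Σ ratio = 4, N = 482):
  red-flowered: 482 × 1/4 = 120.5
  pink-flowered: 482 × 2/4 = 241
  white-flowered: 482 × 1/4 = 120.5
χ² = Σ (O − E)² / E
  red-flowered: (119 − 120.5)² / 120.5 = 0.0187
  pink-flowered: (246 − 241)² / 241 = 0.1037
  white-flowered: (117 − 120.5)² / 120.5 = 0.1017
χ² = 0.0187 + 0.1037 + 0.1017 = 0.2241 ≈ 0.224

0.224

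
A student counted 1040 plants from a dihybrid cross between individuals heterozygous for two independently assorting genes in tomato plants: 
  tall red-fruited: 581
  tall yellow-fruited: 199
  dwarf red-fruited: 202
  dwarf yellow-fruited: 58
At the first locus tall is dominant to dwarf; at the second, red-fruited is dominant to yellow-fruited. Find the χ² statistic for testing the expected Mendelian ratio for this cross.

1.115

A dihybrid F₂ with independent assortment and complete dominance at both loci gives a 9:3:3:1 phenotypic ratio.
Total ratio parts = 16. Expected numbers out of 1040:
  tall red-fruited: 1040 × 9/16 = 585
  tall yellow-fruited: 1040 × 3/16 = 195
  dwarf red-fruited: 1040 × 3/16 = 195
  dwarf yellow-fruited: 1040 × 1/16 = 65
χ² = Σ (O − E)² / E
  tall red-fruited: (581 − 585)² / 585 = 0.0274
  tall yellow-fruited: (199 − 195)² / 195 = 0.0821
  dwarf red-fruited: (202 − 195)² / 195 = 0.2513
  dwarf yellow-fruited: (58 − 65)² / 65 = 0.7538
χ² = 0.0274 + 0.0821 + 0.2513 + 0.7538 = 1.1146 ≈ 1.115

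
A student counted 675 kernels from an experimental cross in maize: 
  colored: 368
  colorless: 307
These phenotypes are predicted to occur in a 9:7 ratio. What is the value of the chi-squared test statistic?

0.822

Expected counts for N = 675 under a 9:7 ratio (total parts = 16):
  colored: 675 × 9/16 = 379.6875
  colorless: 675 × 7/16 = 295.3125
χ² = Σ (O − E)² / E
  colored: (368 − 379.6875)² / 379.6875 = 0.3598
  colorless: (307 − 295.3125)² / 295.3125 = 0.4626
χ² = 0.3598 + 0.4626 = 0.8224 ≈ 0.822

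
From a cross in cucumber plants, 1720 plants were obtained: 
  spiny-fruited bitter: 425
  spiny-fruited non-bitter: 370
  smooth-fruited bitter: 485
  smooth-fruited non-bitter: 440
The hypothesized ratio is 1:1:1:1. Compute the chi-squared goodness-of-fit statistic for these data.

15.698

Under the 1:1:1:1 hypothesis (Σ ratio = 4, N = 1720):
  spiny-fruited bitter: 1720 × 1/4 = 430
  spiny-fruited non-bitter: 1720 × 1/4 = 430
  smooth-fruited bitter: 1720 × 1/4 = 430
  smooth-fruited non-bitter: 1720 × 1/4 = 430
χ² = Σ (O − E)² / E
  spiny-fruited bitter: (425 − 430)² / 430 = 0.0581
  spiny-fruited non-bitter: (370 − 430)² / 430 = 8.3721
  smooth-fruited bitter: (485 − 430)² / 430 = 7.0349
  smooth-fruited non-bitter: (440 − 430)² / 430 = 0.2326
χ² = 0.0581 + 8.3721 + 7.0349 + 0.2326 = 15.6977 ≈ 15.698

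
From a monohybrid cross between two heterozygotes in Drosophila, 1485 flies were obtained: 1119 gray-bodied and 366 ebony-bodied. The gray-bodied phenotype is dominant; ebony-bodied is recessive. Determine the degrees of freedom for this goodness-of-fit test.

1

For a monohybrid cross between heterozygotes with complete dominance, the expected phenotypic ratio is 3:1.
A goodness-of-fit test with 2 phenotype classes has df = 2 − 1 = 1.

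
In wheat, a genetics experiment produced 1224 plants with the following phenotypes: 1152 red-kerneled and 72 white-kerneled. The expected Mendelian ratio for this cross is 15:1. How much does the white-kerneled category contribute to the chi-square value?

Expected counts for N = 1224 under a 15:1 ratio (total parts = 16):
  red-kerneled: 1224 × 15/16 = 1147.5
  white-kerneled: 1224 × 1/16 = 76.5
Contribution of white-kerneled: (72 − 76.5)² / 76.5 = 0.2647

0.265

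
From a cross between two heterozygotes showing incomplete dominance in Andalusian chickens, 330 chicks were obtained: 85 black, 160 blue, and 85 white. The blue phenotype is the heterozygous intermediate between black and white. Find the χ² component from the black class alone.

0.076

With incomplete dominance, a heterozygote × heterozygote cross gives a 1:2:1 phenotypic ratio.
Under the 1:2:1 hypothesis (Σ ratio = 4, N = 330):
  black: 330 × 1/4 = 82.5
  blue: 330 × 2/4 = 165
  white: 330 × 1/4 = 82.5
Contribution of black: (85 − 82.5)² / 82.5 = 0.0758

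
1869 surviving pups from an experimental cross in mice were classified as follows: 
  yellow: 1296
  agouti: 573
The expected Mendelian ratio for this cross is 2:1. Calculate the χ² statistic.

6.019

Expected counts for N = 1869 under a 2:1 ratio (total parts = 3):
  yellow: 1869 × 2/3 = 1246
  agouti: 1869 × 1/3 = 623
χ² = Σ (O − E)² / E
  yellow: (1296 − 1246)² / 1246 = 2.0064
  agouti: (573 − 623)² / 623 = 4.0128
χ² = 2.0064 + 4.0128 = 6.0192 ≈ 6.019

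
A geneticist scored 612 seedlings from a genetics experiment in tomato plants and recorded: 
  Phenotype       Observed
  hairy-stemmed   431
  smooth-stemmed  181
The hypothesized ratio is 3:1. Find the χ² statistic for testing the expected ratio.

6.832

Expected counts for N = 612 under a 3:1 ratio (total parts = 4):
  hairy-stemmed: 612 × 3/4 = 459
  smooth-stemmed: 612 × 1/4 = 153
χ² = Σ (O − E)² / E
  hairy-stemmed: (431 − 459)² / 459 = 1.7081
  smooth-stemmed: (181 − 153)² / 153 = 5.1242
χ² = 1.7081 + 5.1242 = 6.8323 ≈ 6.832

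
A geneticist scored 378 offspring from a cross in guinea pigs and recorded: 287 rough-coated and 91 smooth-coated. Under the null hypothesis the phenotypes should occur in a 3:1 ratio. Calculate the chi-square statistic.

0.173

Total ratio parts = 4. Expected numbers out of 378:
  rough-coated: 378 × 3/4 = 283.5
  smooth-coated: 378 × 1/4 = 94.5
χ² = Σ (O − E)² / E
  rough-coated: (287 − 283.5)² / 283.5 = 0.0432
  smooth-coated: (91 − 94.5)² / 94.5 = 0.1296
χ² = 0.0432 + 0.1296 = 0.1728 ≈ 0.173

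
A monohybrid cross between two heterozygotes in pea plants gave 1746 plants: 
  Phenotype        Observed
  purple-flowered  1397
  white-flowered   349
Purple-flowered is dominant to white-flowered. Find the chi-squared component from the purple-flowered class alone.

For a monohybrid cross between heterozygotes with complete dominance, the expected phenotypic ratio is 3:1.
Total ratio parts = 4. Expected numbers out of 1746:
  purple-flowered: 1746 × 3/4 = 1309.5
  white-flowered: 1746 × 1/4 = 436.5
Contribution of purple-flowered: (1397 − 1309.5)² / 1309.5 = 5.8467

5.847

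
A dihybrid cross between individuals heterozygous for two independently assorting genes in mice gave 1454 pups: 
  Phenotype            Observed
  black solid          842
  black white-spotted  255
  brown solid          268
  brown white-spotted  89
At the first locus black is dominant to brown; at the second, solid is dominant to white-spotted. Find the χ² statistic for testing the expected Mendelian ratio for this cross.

1.968

A dihybrid F₂ with independent assortment and complete dominance at both loci gives a 9:3:3:1 phenotypic ratio.
The 9:3:3:1 ratio has 16 parts, so with N = 1454 the expected counts are:
  black solid: 1454 × 9/16 = 817.875
  black white-spotted: 1454 × 3/16 = 272.625
  brown solid: 1454 × 3/16 = 272.625
  brown white-spotted: 1454 × 1/16 = 90.875
χ² = Σ (O − E)² / E
  black solid: (842 − 817.875)² / 817.875 = 0.7116
  black white-spotted: (255 − 272.625)² / 272.625 = 1.1394
  brown solid: (268 − 272.625)² / 272.625 = 0.0785
  brown white-spotted: (89 − 90.875)² / 90.875 = 0.0387
χ² = 0.7116 + 1.1394 + 0.0785 + 0.0387 = 1.9682 ≈ 1.968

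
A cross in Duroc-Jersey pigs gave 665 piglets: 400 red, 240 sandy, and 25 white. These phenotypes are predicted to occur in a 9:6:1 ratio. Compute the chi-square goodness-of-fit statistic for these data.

Under the 9:6:1 hypothesis (Σ ratio = 16, N = 665):
  red: 665 × 9/16 = 374.0625
  sandy: 665 × 6/16 = 249.375
  white: 665 × 1/16 = 41.5625
χ² = Σ (O − E)² / E
  red: (400 − 374.0625)² / 374.0625 = 1.7985
  sandy: (240 − 249.375)² / 249.375 = 0.3524
  white: (25 − 41.5625)² / 41.5625 = 6.6001
χ² = 1.7985 + 0.3524 + 6.6001 = 8.751

8.751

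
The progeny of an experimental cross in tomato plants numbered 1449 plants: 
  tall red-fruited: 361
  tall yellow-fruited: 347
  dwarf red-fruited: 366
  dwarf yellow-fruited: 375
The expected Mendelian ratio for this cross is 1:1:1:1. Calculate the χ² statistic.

Total ratio parts = 4. Expected numbers out of 1449:
  tall red-fruited: 1449 × 1/4 = 362.25
  tall yellow-fruited: 1449 × 1/4 = 362.25
  dwarf red-fruited: 1449 × 1/4 = 362.25
  dwarf yellow-fruited: 1449 × 1/4 = 362.25
χ² = Σ (O − E)² / E
  tall red-fruited: (361 − 362.25)² / 362.25 = 0.0043
  tall yellow-fruited: (347 − 362.25)² / 362.25 = 0.6420
  dwarf red-fruited: (366 − 362.25)² / 362.25 = 0.0388
  dwarf yellow-fruited: (375 − 362.25)² / 362.25 = 0.4488
χ² = 0.0043 + 0.6420 + 0.0388 + 0.4488 = 1.1339 ≈ 1.134

1.134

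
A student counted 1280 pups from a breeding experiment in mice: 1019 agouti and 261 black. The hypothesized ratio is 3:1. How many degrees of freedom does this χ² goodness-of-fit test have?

1

A goodness-of-fit test with 2 phenotype classes has df = 2 − 1 = 1.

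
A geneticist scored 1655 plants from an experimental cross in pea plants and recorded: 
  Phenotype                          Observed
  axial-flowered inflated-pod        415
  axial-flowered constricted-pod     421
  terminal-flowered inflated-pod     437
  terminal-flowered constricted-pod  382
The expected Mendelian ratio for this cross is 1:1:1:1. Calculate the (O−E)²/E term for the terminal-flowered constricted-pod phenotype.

2.436

Under the 1:1:1:1 hypothesis (Σ ratio = 4, N = 1655):
  axial-flowered inflated-pod: 1655 × 1/4 = 413.75
  axial-flowered constricted-pod: 1655 × 1/4 = 413.75
  terminal-flowered inflated-pod: 1655 × 1/4 = 413.75
  terminal-flowered constricted-pod: 1655 × 1/4 = 413.75
Contribution of terminal-flowered constricted-pod: (382 − 413.75)² / 413.75 = 2.4364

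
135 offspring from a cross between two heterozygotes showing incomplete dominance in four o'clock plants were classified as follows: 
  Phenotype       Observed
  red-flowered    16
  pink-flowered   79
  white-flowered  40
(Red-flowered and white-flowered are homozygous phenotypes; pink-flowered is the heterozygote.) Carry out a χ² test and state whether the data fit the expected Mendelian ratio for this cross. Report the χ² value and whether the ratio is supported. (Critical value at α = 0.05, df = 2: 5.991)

12.452; not consistent

With incomplete dominance, a heterozygote × heterozygote cross gives a 1:2:1 phenotypic ratio.
Total ratio parts = 4. Expected numbers out of 135:
  red-flowered: 135 × 1/4 = 33.75
  pink-flowered: 135 × 2/4 = 67.5
  white-flowered: 135 × 1/4 = 33.75
χ² = Σ (O − E)² / E
  red-flowered: (16 − 33.75)² / 33.75 = 9.3352
  pink-flowered: (79 − 67.5)² / 67.5 = 1.9593
  white-flowered: (40 − 33.75)² / 33.75 = 1.1574
χ² = 9.3352 + 1.9593 + 1.1574 = 12.4519 ≈ 12.452
Degrees of freedom = 3 − 1 = 2; critical value at α = 0.05 is 5.991.
Since 12.452 > 5.991, we reject the null hypothesis — the data do not fit the 1:2:1 ratio.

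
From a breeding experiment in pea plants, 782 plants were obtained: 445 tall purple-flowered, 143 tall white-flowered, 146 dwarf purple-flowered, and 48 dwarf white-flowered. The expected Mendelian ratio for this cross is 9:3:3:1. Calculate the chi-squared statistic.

0.168

Expected counts for N = 782 under a 9:3:3:1 ratio (total parts = 16):
  tall purple-flowered: 782 × 9/16 = 439.875
  tall white-flowered: 782 × 3/16 = 146.625
  dwarf purple-flowered: 782 × 3/16 = 146.625
  dwarf white-flowered: 782 × 1/16 = 48.875
χ² = Σ (O − E)² / E
  tall purple-flowered: (445 − 439.875)² / 439.875 = 0.0597
  tall white-flowered: (143 − 146.625)² / 146.625 = 0.0896
  dwarf purple-flowered: (146 − 146.625)² / 146.625 = 0.0027
  dwarf white-flowered: (48 − 48.875)² / 48.875 = 0.0157
χ² = 0.0597 + 0.0896 + 0.0027 + 0.0157 = 0.1677 ≈ 0.168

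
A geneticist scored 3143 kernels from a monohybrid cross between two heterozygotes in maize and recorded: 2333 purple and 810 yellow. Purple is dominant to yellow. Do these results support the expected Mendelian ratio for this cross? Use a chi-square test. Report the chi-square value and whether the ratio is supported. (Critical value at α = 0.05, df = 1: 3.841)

0.998; consistent

For a monohybrid cross between heterozygotes with complete dominance, the expected phenotypic ratio is 3:1.
The 3:1 ratio has 4 parts, so with N = 3143 the expected counts are:
  purple: 3143 × 3/4 = 2357.25
  yellow: 3143 × 1/4 = 785.75
χ² = Σ (O − E)² / E
  purple: (2333 − 2357.25)² / 2357.25 = 0.2495
  yellow: (810 − 785.75)² / 785.75 = 0.7484
χ² = 0.2495 + 0.7484 = 0.9979 ≈ 0.998
Degrees of freedom = 2 − 1 = 1; critical value at α = 0.05 is 3.841.
Since 0.998 < 3.841, we fail to reject the null hypothesis — the data are consistent with the 3:1 ratio.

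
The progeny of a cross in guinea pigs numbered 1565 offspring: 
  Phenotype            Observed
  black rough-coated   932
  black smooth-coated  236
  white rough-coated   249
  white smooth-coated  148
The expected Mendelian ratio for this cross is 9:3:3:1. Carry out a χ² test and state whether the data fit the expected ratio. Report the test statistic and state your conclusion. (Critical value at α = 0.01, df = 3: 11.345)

46.758; not consistent

Expected counts for N = 1565 under a 9:3:3:1 ratio (total parts = 16):
  black rough-coated: 1565 × 9/16 = 880.3125
  black smooth-coated: 1565 × 3/16 = 293.4375
  white rough-coated: 1565 × 3/16 = 293.4375
  white smooth-coated: 1565 × 1/16 = 97.8125
χ² = Σ (O − E)² / E
  black rough-coated: (932 − 880.3125)² / 880.3125 = 3.0348
  black smooth-coated: (236 − 293.4375)² / 293.4375 = 11.2428
  white rough-coated: (249 − 293.4375)² / 293.4375 = 6.7295
  white smooth-coated: (148 − 97.8125)² / 97.8125 = 25.7512
χ² = 3.0348 + 11.2428 + 6.7295 + 25.7512 = 46.7583 ≈ 46.758
Degrees of freedom = 4 − 1 = 3; critical value at α = 0.01 is 11.345.
Since 46.758 > 11.345, we reject the null hypothesis — the data do not fit the 9:3:3:1 ratio.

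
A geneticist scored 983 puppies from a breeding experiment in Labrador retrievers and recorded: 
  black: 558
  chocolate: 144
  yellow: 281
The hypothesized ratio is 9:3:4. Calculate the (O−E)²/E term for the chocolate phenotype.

Under the 9:3:4 hypothesis (Σ ratio = 16, N = 983):
  black: 983 × 9/16 = 552.9375
  chocolate: 983 × 3/16 = 184.3125
  yellow: 983 × 4/16 = 245.75
Contribution of chocolate: (144 − 184.3125)² / 184.3125 = 8.8171

8.817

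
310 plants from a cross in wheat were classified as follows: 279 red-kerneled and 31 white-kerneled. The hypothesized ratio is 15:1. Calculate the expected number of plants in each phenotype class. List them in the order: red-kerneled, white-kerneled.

290.625, 19.375

Expected counts for N = 310 under a 15:1 ratio (total parts = 16):
  red-kerneled: 310 × 15/16 = 290.625
  white-kerneled: 310 × 1/16 = 19.375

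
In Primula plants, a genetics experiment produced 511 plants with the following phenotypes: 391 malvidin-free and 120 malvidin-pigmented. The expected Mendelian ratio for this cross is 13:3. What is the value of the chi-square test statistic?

7.515

Under the 13:3 hypothesis (Σ ratio = 16, N = 511):
  malvidin-free: 511 × 13/16 = 415.1875
  malvidin-pigmented: 511 × 3/16 = 95.8125
χ² = Σ (O − E)² / E
  malvidin-free: (391 − 415.1875)² / 415.1875 = 1.4091
  malvidin-pigmented: (120 − 95.8125)² / 95.8125 = 6.1060
χ² = 1.4091 + 6.1060 = 7.5151 ≈ 7.515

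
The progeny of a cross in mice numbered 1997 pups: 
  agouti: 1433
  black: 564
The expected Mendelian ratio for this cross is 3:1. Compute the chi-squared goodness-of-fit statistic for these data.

11.197

Total ratio parts = 4. Expected numbers out of 1997:
  agouti: 1997 × 3/4 = 1497.75
  black: 1997 × 1/4 = 499.25
χ² = Σ (O − E)² / E
  agouti: (1433 − 1497.75)² / 1497.75 = 2.7992
  black: (564 − 499.25)² / 499.25 = 8.3977
χ² = 2.7992 + 8.3977 = 11.1969 ≈ 11.197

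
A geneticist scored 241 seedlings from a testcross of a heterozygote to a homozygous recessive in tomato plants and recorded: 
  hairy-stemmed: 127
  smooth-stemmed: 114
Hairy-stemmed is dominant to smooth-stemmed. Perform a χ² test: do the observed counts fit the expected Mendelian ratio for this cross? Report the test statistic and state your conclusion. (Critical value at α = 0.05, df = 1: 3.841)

A testcross of a heterozygote (Aa × aa) gives a 1:1 phenotypic ratio.
The 1:1 ratio has 2 parts, so with N = 241 the expected counts are:
  hairy-stemmed: 241 × 1/2 = 120.5
  smooth-stemmed: 241 × 1/2 = 120.5
χ² = Σ (O − E)² / E
  hairy-stemmed: (127 − 120.5)² / 120.5 = 0.3506
  smooth-stemmed: (114 − 120.5)² / 120.5 = 0.3506
χ² = 0.3506 + 0.3506 = 0.7012 ≈ 0.701
Degrees of freedom = 2 − 1 = 1; critical value at α = 0.05 is 3.841.
Since 0.701 < 3.841, we fail to reject the null hypothesis — the data are consistent with the 1:1 ratio.

0.701; consistent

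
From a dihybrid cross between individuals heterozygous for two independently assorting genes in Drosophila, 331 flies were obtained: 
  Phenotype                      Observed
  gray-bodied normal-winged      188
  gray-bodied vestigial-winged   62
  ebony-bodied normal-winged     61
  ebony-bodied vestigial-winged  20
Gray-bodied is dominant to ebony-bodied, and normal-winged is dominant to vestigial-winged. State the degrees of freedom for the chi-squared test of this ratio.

A dihybrid F₂ with independent assortment and complete dominance at both loci gives a 9:3:3:1 phenotypic ratio.
A goodness-of-fit test with 4 phenotype classes has df = 4 − 1 = 3.

3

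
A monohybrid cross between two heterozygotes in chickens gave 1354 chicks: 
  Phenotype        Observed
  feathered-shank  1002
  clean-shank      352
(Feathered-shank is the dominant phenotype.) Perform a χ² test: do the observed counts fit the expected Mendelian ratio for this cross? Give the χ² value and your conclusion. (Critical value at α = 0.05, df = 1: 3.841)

0.718; consistent

For a monohybrid cross between heterozygotes with complete dominance, the expected phenotypic ratio is 3:1.
Total ratio parts = 4. Expected numbers out of 1354:
  feathered-shank: 1354 × 3/4 = 1015.5
  clean-shank: 1354 × 1/4 = 338.5
χ² = Σ (O − E)² / E
  feathered-shank: (1002 − 1015.5)² / 1015.5 = 0.1795
  clean-shank: (352 − 338.5)² / 338.5 = 0.5384
χ² = 0.1795 + 0.5384 = 0.7179 ≈ 0.718
Degrees of freedom = 2 − 1 = 1; critical value at α = 0.05 is 3.841.
Since 0.718 < 3.841, we fail to reject the null hypothesis — the data are consistent with the 3:1 ratio.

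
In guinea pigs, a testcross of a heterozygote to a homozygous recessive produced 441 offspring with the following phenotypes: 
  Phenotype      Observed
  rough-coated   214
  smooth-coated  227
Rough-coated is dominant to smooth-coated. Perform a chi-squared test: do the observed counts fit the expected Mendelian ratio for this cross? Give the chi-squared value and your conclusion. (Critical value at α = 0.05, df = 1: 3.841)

A testcross of a heterozygote (Aa × aa) gives a 1:1 phenotypic ratio.
Expected counts for N = 441 under a 1:1 ratio (total parts = 2):
  rough-coated: 441 × 1/2 = 220.5
  smooth-coated: 441 × 1/2 = 220.5
χ² = Σ (O − E)² / E
  rough-coated: (214 − 220.5)² / 220.5 = 0.1916
  smooth-coated: (227 − 220.5)² / 220.5 = 0.1916
χ² = 0.1916 + 0.1916 = 0.3832 ≈ 0.383
Degrees of freedom = 2 − 1 = 1; critical value at α = 0.05 is 3.841.
Since 0.383 < 3.841, we fail to reject the null hypothesis — the data are consistent with the 1:1 ratio.

0.383; consistent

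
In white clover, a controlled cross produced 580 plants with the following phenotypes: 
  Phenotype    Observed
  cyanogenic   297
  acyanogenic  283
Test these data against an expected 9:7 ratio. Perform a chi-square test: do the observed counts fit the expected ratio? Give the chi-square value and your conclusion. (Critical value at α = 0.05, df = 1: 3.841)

Expected counts for N = 580 under a 9:7 ratio (total parts = 16):
  cyanogenic: 580 × 9/16 = 326.25
  acyanogenic: 580 × 7/16 = 253.75
χ² = Σ (O − E)² / E
  cyanogenic: (297 − 326.25)² / 326.25 = 2.6224
  acyanogenic: (283 − 253.75)² / 253.75 = 3.3717
χ² = 2.6224 + 3.3717 = 5.9941 ≈ 5.994
Degrees of freedom = 2 − 1 = 1; critical value at α = 0.05 is 3.841.
Since 5.994 > 3.841, we reject the null hypothesis — the data do not fit the 9:7 ratio.

5.994; not consistent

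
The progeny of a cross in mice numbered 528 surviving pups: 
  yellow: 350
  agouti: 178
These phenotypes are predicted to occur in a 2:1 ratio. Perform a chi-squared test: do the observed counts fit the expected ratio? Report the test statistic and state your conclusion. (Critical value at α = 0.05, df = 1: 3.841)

Total ratio parts = 3. Expected numbers out of 528:
  yellow: 528 × 2/3 = 352
  agouti: 528 × 1/3 = 176
χ² = Σ (O − E)² / E
  yellow: (350 − 352)² / 352 = 0.0114
  agouti: (178 − 176)² / 176 = 0.0227
χ² = 0.0114 + 0.0227 = 0.0341 ≈ 0.034
Degrees of freedom = 2 − 1 = 1; critical value at α = 0.05 is 3.841.
Since 0.034 < 3.841, we fail to reject the null hypothesis — the data are consistent with the 2:1 ratio.

0.034; consistent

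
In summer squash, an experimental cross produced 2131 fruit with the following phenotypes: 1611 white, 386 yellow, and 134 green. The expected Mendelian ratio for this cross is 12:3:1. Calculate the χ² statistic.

Under the 12:3:1 hypothesis (Σ ratio = 16, N = 2131):
  white: 2131 × 12/16 = 1598.25
  yellow: 2131 × 3/16 = 399.5625
  green: 2131 × 1/16 = 133.1875
χ² = Σ (O − E)² / E
  white: (1611 − 1598.25)² / 1598.25 = 0.1017
  yellow: (386 − 399.5625)² / 399.5625 = 0.4604
  green: (134 − 133.1875)² / 133.1875 = 0.0050
χ² = 0.1017 + 0.4604 + 0.0050 = 0.5671 ≈ 0.567

0.567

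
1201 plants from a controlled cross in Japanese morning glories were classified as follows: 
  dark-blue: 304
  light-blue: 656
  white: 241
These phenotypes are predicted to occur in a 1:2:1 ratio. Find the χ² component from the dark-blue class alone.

0.047

Expected counts for N = 1201 under a 1:2:1 ratio (total parts = 4):
  dark-blue: 1201 × 1/4 = 300.25
  light-blue: 1201 × 2/4 = 600.5
  white: 1201 × 1/4 = 300.25
Contribution of dark-blue: (304 − 300.25)² / 300.25 = 0.0468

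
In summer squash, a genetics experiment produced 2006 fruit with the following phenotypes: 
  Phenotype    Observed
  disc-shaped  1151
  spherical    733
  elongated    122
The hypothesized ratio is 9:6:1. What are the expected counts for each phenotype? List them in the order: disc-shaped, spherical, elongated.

Expected counts for N = 2006 under a 9:6:1 ratio (total parts = 16):
  disc-shaped: 2006 × 9/16 = 1128.375
  spherical: 2006 × 6/16 = 752.25
  elongated: 2006 × 1/16 = 125.375

1128.375, 752.25, 125.375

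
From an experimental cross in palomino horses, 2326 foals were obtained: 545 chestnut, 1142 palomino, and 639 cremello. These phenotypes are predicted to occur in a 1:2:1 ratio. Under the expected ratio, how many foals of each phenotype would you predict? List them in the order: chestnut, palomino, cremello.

581.5, 1163, 581.5

The 1:2:1 ratio has 4 parts, so with N = 2326 the expected counts are:
  chestnut: 2326 × 1/4 = 581.5
  palomino: 2326 × 2/4 = 1163
  cremello: 2326 × 1/4 = 581.5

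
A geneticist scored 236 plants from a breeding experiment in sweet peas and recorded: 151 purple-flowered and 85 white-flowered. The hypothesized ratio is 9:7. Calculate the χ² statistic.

The 9:7 ratio has 16 parts, so with N = 236 the expected counts are:
  purple-flowered: 236 × 9/16 = 132.75
  white-flowered: 236 × 7/16 = 103.25
χ² = Σ (O − E)² / E
  purple-flowered: (151 − 132.75)² / 132.75 = 2.5089
  white-flowered: (85 − 103.25)² / 103.25 = 3.2258
χ² = 2.5089 + 3.2258 = 5.7347 ≈ 5.735

5.735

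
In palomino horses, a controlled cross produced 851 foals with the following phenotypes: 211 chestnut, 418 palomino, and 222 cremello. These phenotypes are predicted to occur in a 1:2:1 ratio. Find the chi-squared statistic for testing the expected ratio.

0.549

Under the 1:2:1 hypothesis (Σ ratio = 4, N = 851):
  chestnut: 851 × 1/4 = 212.75
  palomino: 851 × 2/4 = 425.5
  cremello: 851 × 1/4 = 212.75
χ² = Σ (O − E)² / E
  chestnut: (211 − 212.75)² / 212.75 = 0.0144
  palomino: (418 − 425.5)² / 425.5 = 0.1322
  cremello: (222 − 212.75)² / 212.75 = 0.4022
χ² = 0.0144 + 0.1322 + 0.4022 = 0.5488 ≈ 0.549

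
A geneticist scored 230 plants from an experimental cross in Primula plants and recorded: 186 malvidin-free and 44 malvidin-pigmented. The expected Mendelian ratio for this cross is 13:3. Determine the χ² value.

Under the 13:3 hypothesis (Σ ratio = 16, N = 230):
  malvidin-free: 230 × 13/16 = 186.875
  malvidin-pigmented: 230 × 3/16 = 43.125
χ² = Σ (O − E)² / E
  malvidin-free: (186 − 186.875)² / 186.875 = 0.0041
  malvidin-pigmented: (44 − 43.125)² / 43.125 = 0.0178
χ² = 0.0041 + 0.0178 = 0.0219 ≈ 0.022

0.022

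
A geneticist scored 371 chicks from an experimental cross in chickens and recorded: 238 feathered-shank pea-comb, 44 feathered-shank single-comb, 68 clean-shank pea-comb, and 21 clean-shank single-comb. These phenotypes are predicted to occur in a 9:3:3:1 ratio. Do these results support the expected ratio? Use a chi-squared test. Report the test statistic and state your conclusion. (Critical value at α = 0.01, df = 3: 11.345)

Expected counts for N = 371 under a 9:3:3:1 ratio (total parts = 16):
  feathered-shank pea-comb: 371 × 9/16 = 208.6875
  feathered-shank single-comb: 371 × 3/16 = 69.5625
  clean-shank pea-comb: 371 × 3/16 = 69.5625
  clean-shank single-comb: 371 × 1/16 = 23.1875
χ² = Σ (O − E)² / E
  feathered-shank pea-comb: (238 − 208.6875)² / 208.6875 = 4.1173
  feathered-shank single-comb: (44 − 69.5625)² / 69.5625 = 9.3936
  clean-shank pea-comb: (68 − 69.5625)² / 69.5625 = 0.0351
  clean-shank single-comb: (21 − 23.1875)² / 23.1875 = 0.2064
χ² = 4.1173 + 9.3936 + 0.0351 + 0.2064 = 13.7524 ≈ 13.752
Degrees of freedom = 4 − 1 = 3; critical value at α = 0.01 is 11.345.
Since 13.752 > 11.345, we reject the null hypothesis — the data do not fit the 9:3:3:1 ratio.

13.752; not consistent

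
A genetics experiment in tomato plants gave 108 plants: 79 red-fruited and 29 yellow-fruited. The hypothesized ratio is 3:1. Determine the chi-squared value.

Expected counts for N = 108 under a 3:1 ratio (total parts = 4):
  red-fruited: 108 × 3/4 = 81
  yellow-fruited: 108 × 1/4 = 27
χ² = Σ (O − E)² / E
  red-fruited: (79 − 81)² / 81 = 0.0494
  yellow-fruited: (29 − 27)² / 27 = 0.1481
χ² = 0.0494 + 0.1481 = 0.1975 ≈ 0.198

0.198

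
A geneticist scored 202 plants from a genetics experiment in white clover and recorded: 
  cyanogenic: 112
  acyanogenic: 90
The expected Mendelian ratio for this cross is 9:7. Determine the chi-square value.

0.053

Expected counts for N = 202 under a 9:7 ratio (total parts = 16):
  cyanogenic: 202 × 9/16 = 113.625
  acyanogenic: 202 × 7/16 = 88.375
χ² = Σ (O − E)² / E
  cyanogenic: (112 − 113.625)² / 113.625 = 0.0232
  acyanogenic: (90 − 88.375)² / 88.375 = 0.0299
χ² = 0.0232 + 0.0299 = 0.0531 ≈ 0.053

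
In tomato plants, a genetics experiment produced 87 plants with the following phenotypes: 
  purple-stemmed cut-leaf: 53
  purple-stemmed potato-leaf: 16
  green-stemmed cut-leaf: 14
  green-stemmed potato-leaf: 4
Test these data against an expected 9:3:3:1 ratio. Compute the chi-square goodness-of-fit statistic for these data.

Under the 9:3:3:1 hypothesis (Σ ratio = 16, N = 87):
  purple-stemmed cut-leaf: 87 × 9/16 = 48.9375
  purple-stemmed potato-leaf: 87 × 3/16 = 16.3125
  green-stemmed cut-leaf: 87 × 3/16 = 16.3125
  green-stemmed potato-leaf: 87 × 1/16 = 5.4375
χ² = Σ (O − E)² / E
  purple-stemmed cut-leaf: (53 − 48.9375)² / 48.9375 = 0.3372
  purple-stemmed potato-leaf: (16 − 16.3125)² / 16.3125 = 0.0060
  green-stemmed cut-leaf: (14 − 16.3125)² / 16.3125 = 0.3278
  green-stemmed potato-leaf: (4 − 5.4375)² / 5.4375 = 0.3800
χ² = 0.3372 + 0.0060 + 0.3278 + 0.3800 = 1.051

1.051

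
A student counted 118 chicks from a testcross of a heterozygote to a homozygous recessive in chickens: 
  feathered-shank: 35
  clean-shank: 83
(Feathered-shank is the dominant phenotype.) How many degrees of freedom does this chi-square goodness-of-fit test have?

1

A testcross of a heterozygote (Aa × aa) gives a 1:1 phenotypic ratio.
A goodness-of-fit test with 2 phenotype classes has df = 2 − 1 = 1.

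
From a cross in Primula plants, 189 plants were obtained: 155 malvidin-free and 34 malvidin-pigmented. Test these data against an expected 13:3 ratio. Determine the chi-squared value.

Under the 13:3 hypothesis (Σ ratio = 16, N = 189):
  malvidin-free: 189 × 13/16 = 153.5625
  malvidin-pigmented: 189 × 3/16 = 35.4375
χ² = Σ (O − E)² / E
  malvidin-free: (155 − 153.5625)² / 153.5625 = 0.0135
  malvidin-pigmented: (34 − 35.4375)² / 35.4375 = 0.0583
χ² = 0.0135 + 0.0583 = 0.0718 ≈ 0.072

0.072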